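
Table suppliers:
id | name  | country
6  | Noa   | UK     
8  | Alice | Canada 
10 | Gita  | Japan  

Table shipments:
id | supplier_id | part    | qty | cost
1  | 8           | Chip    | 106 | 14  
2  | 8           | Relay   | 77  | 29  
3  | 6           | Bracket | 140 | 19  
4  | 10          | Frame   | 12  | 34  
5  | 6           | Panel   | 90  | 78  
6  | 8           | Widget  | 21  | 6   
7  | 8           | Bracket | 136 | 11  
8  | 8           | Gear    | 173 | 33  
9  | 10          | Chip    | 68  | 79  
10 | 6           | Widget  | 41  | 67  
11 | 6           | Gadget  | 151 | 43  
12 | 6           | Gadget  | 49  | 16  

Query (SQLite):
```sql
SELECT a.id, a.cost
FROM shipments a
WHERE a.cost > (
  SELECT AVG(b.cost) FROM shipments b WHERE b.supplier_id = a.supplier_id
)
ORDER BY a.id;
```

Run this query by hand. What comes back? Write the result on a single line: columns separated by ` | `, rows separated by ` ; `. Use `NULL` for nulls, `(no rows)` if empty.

For each shipments row a, compute AVG(cost) over rows sharing a.supplier_id.
Keep row a if a.cost > that per-group AVG.
  supplier_id=6: AVG(cost) = 44.6
  supplier_id=8: AVG(cost) = 18.6
  supplier_id=10: AVG(cost) = 56.5

2 | 29 ; 5 | 78 ; 8 | 33 ; 9 | 79 ; 10 | 67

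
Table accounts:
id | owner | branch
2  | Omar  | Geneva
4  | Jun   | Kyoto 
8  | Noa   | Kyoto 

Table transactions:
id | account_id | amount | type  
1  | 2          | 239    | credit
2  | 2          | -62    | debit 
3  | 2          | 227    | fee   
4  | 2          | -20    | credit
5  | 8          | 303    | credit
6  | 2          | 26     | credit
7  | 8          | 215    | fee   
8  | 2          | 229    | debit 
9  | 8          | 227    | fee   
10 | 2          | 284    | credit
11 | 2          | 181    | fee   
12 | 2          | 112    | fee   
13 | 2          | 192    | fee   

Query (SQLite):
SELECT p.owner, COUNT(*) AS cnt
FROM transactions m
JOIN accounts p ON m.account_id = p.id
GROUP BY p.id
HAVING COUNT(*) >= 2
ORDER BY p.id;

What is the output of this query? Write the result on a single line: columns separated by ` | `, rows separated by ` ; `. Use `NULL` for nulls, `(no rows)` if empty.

Join each transactions row to its accounts via account_id.
Group joined rows by accounts.id; compute COUNT(*) per group.
HAVING: keep groups with count ≥ 2.
  2: ids {1, 2, 3, 4, 6, 8, 10, 11, 12, 13} → COUNT(*)=10
  8: ids {5, 7, 9} → COUNT(*)=3

Omar | 10 ; Noa | 3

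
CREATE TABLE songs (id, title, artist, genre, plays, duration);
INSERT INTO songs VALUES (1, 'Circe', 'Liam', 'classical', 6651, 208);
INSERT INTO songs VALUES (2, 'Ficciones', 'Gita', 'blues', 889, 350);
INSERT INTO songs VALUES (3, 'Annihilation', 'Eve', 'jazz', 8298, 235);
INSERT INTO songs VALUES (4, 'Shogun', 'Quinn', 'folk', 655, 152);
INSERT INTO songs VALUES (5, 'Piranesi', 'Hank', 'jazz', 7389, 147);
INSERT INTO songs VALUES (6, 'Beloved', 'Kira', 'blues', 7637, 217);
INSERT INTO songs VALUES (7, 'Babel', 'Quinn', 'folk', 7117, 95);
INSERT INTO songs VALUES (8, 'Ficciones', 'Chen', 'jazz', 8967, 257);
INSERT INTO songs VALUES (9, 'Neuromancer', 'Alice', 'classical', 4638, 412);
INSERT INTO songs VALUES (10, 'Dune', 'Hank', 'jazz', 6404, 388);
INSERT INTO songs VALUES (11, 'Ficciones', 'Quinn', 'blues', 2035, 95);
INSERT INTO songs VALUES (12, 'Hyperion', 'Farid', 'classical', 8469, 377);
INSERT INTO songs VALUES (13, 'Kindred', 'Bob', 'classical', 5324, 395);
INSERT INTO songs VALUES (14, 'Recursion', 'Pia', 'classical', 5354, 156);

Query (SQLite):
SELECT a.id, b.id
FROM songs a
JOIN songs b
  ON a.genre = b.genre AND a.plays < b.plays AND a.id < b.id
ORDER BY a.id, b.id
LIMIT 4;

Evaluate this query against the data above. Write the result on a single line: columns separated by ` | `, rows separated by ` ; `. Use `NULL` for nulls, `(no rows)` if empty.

Pairs (a,b) with same genre, a.plays < b.plays, a.id < b.id.
genre groups: blues:{2,6,11} classical:{1,9,12,13,14} folk:{4,7} jazz:{3,5,8,10}
Ordered by (a.id, b.id); first 4.

1 | 12 ; 2 | 6 ; 2 | 11 ; 3 | 8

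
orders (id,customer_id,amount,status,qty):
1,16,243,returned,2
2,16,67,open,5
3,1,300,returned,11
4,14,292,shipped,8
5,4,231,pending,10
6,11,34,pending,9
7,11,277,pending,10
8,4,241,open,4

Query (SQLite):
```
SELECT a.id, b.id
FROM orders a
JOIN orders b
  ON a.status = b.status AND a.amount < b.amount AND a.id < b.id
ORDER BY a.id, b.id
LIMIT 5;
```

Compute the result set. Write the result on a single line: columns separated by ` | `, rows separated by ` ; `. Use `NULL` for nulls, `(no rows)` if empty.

1 | 3 ; 2 | 8 ; 5 | 7 ; 6 | 7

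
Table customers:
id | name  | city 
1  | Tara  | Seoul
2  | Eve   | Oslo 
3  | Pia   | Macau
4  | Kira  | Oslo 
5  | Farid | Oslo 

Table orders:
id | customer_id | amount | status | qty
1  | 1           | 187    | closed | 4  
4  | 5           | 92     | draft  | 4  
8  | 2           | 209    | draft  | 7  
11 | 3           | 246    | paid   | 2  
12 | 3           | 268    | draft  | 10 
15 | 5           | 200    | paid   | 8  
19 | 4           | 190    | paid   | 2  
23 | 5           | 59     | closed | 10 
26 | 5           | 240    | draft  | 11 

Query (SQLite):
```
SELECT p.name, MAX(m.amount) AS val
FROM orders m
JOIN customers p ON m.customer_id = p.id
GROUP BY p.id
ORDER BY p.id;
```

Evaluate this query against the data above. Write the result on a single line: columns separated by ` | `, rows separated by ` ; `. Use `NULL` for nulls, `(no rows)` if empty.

Join each orders row to its customers via customer_id.
Group joined rows by customers.id; compute MAX(m.amount) per group.
  1: ids {1} → MAX(m.amount)=187
  2: ids {8} → MAX(m.amount)=209
  3: ids {11, 12} → MAX(m.amount)=268
  4: ids {19} → MAX(m.amount)=190
  5: ids {4, 15, 23, 26} → MAX(m.amount)=240

Tara | 187 ; Eve | 209 ; Pia | 268 ; Kira | 190 ; Farid | 240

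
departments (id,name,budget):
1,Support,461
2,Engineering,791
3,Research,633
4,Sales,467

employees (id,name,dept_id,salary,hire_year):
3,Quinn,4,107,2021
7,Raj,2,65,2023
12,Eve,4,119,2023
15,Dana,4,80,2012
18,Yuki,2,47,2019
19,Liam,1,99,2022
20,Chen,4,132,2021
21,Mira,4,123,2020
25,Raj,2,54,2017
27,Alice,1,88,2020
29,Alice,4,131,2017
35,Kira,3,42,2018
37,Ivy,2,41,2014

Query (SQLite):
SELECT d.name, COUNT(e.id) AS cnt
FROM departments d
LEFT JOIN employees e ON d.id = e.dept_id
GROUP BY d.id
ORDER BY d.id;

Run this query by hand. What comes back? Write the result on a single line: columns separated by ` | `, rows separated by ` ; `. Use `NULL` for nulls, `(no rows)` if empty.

Support | 2 ; Engineering | 4 ; Research | 1 ; Sales | 6

LEFT JOIN keeps every departments row; unmatched ones get NULL for employees columns.
Group by departments.id and compute COUNT(e.id). COUNT(col) of an all-NULL group is 0.
  1: ids {19, 27} → COUNT(e.id)=2
  2: ids {7, 18, 25, 37} → COUNT(e.id)=4
  3: ids {35} → COUNT(e.id)=1
  4: ids {3, 12, 15, 20, 21, 29} → COUNT(e.id)=6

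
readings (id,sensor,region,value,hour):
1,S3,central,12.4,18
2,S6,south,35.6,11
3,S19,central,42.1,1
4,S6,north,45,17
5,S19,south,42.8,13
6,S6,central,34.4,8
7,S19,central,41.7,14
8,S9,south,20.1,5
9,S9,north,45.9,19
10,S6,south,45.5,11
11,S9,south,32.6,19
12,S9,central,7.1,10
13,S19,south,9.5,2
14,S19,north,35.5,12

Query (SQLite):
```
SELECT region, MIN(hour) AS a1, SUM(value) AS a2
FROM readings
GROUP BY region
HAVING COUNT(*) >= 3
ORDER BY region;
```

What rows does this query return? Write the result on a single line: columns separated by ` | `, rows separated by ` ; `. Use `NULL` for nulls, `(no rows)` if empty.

central | 1 | 137.7 ; north | 12 | 126.4 ; south | 2 | 186.1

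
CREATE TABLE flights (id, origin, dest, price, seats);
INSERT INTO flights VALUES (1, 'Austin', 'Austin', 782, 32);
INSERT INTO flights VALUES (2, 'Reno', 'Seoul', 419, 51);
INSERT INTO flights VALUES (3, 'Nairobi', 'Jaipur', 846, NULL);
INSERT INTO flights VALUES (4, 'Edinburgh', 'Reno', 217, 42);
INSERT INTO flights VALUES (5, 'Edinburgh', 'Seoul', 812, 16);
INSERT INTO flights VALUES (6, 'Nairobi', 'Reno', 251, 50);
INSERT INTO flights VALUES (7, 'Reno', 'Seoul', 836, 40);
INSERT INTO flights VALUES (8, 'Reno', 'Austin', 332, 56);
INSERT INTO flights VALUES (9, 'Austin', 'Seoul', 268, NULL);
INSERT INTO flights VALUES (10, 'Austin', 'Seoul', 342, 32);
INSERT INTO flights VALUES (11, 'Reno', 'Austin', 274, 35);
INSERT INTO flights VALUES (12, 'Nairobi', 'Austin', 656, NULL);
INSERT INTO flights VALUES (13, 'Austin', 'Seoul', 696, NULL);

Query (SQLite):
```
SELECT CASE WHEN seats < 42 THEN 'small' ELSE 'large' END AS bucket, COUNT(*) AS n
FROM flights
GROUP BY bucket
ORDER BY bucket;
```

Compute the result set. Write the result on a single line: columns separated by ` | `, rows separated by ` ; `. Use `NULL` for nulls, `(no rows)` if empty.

large | 8 ; small | 5

Bucket rows by seats < 42 → 'small' else 'large'; count each bucket.
NULL < 42 is unknown, so NULL seats falls into ELSE → 'large'.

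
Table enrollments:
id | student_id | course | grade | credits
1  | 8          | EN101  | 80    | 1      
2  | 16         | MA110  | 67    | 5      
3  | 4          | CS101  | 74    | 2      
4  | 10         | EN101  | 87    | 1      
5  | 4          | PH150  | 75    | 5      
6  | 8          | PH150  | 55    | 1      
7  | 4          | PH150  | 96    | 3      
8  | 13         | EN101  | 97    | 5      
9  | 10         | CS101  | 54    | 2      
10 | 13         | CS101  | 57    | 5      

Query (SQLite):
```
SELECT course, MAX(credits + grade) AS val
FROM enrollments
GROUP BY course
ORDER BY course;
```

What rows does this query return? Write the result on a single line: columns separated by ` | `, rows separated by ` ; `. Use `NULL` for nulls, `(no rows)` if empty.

For each row compute credits + grade.
Group by course; take MAX of the expression per group.
  CS101: ids {3, 9, 10} → MAX(credits + grade)=76
  EN101: ids {1, 4, 8} → MAX(credits + grade)=102
  MA110: ids {2} → MAX(credits + grade)=72
  PH150: ids {5, 6, 7} → MAX(credits + grade)=99

CS101 | 76 ; EN101 | 102 ; MA110 | 72 ; PH150 | 99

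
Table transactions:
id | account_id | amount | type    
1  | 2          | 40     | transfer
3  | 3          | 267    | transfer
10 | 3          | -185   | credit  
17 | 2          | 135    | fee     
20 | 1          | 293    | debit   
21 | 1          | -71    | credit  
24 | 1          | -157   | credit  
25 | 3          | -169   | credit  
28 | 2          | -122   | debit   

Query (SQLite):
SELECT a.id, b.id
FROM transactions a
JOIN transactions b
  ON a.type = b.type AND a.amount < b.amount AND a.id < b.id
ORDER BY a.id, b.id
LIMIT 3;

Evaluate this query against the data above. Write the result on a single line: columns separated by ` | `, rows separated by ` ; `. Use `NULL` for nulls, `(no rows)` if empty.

Pairs (a,b) with same type, a.amount < b.amount, a.id < b.id.
type groups: credit:{10,21,24,25} debit:{20,28} fee:{17} transfer:{1,3}
Ordered by (a.id, b.id); first 3.

1 | 3 ; 10 | 21 ; 10 | 24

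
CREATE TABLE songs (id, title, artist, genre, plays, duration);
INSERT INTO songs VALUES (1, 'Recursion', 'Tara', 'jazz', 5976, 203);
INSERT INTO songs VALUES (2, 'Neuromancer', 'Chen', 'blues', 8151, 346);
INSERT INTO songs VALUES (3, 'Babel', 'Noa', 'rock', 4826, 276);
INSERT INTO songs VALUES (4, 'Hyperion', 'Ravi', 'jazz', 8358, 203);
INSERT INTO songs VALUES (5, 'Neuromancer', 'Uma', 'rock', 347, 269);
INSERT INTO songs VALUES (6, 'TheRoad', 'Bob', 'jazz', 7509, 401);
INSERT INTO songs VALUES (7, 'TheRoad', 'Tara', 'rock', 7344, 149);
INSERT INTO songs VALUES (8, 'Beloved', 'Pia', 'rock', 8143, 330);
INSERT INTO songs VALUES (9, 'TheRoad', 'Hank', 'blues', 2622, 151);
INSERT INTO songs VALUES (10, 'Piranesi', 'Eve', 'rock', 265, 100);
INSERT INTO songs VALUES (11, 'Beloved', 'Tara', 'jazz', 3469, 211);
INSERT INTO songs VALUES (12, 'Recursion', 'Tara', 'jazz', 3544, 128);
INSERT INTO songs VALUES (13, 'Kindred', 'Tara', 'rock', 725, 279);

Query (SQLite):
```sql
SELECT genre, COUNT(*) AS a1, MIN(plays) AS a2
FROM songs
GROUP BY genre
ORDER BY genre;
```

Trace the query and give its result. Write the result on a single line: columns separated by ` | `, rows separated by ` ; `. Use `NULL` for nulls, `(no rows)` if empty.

blues | 2 | 2622 ; jazz | 5 | 3469 ; rock | 6 | 265

Group songs by genre.
Per group compute: COUNT(*), MIN(plays).
  blues: ids {2, 9} → COUNT(*)=2, MIN(plays)=2622
  jazz: ids {1, 4, 6, 11, 12} → COUNT(*)=5, MIN(plays)=3469
  rock: ids {3, 5, 7, 8, 10, 13} → COUNT(*)=6, MIN(plays)=265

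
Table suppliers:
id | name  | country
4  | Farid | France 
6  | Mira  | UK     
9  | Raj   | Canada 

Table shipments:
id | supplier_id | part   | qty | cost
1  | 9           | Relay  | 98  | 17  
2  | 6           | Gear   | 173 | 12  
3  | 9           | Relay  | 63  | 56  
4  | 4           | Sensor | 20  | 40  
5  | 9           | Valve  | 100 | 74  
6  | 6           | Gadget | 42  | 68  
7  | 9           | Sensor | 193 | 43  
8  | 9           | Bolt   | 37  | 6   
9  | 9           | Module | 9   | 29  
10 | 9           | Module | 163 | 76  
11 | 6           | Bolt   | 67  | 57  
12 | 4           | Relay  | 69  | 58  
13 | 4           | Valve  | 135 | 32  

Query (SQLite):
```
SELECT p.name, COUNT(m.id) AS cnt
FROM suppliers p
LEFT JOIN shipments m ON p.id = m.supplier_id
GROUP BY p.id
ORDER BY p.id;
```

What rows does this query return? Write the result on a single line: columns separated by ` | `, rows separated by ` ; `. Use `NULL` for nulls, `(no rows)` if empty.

Farid | 3 ; Mira | 3 ; Raj | 7

LEFT JOIN keeps every suppliers row; unmatched ones get NULL for shipments columns.
Group by suppliers.id and compute COUNT(m.id). COUNT(col) of an all-NULL group is 0.
  4: ids {4, 12, 13} → COUNT(m.id)=3
  6: ids {2, 6, 11} → COUNT(m.id)=3
  9: ids {1, 3, 5, 7, 8, 9, 10} → COUNT(m.id)=7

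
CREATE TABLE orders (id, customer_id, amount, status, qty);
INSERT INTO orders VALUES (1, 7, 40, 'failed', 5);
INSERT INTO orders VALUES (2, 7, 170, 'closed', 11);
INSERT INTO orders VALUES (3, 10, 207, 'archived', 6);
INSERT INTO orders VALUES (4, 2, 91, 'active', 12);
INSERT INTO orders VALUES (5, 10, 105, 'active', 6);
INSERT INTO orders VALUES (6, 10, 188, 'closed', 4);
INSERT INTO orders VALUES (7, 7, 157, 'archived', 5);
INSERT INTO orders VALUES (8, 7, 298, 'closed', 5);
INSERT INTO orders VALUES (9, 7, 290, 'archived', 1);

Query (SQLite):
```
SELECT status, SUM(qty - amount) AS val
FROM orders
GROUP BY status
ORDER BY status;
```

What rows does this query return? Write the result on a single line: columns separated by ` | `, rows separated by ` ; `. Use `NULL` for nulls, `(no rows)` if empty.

For each row compute qty - amount.
Group by status; take SUM of the expression per group.
  active: ids {4, 5} → SUM(qty - amount)=-178
  archived: ids {3, 7, 9} → SUM(qty - amount)=-642
  closed: ids {2, 6, 8} → SUM(qty - amount)=-636
  failed: ids {1} → SUM(qty - amount)=-35

active | -178 ; archived | -642 ; closed | -636 ; failed | -35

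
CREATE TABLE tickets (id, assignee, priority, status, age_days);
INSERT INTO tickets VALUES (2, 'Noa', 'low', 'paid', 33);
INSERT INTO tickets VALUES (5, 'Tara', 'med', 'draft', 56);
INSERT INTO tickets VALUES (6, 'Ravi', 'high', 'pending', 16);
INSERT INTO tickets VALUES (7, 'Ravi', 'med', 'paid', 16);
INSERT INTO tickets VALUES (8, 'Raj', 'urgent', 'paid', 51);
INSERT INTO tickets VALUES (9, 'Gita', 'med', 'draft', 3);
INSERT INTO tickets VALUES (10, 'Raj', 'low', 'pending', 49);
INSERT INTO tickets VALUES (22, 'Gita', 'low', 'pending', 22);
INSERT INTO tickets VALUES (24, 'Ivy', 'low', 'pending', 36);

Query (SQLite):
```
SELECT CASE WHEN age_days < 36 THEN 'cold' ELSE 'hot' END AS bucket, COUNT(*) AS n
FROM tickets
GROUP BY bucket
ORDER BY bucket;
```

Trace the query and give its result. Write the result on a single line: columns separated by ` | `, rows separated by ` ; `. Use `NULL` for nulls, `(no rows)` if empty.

Bucket rows by age_days < 36 → 'cold' else 'hot'; count each bucket.

cold | 5 ; hot | 4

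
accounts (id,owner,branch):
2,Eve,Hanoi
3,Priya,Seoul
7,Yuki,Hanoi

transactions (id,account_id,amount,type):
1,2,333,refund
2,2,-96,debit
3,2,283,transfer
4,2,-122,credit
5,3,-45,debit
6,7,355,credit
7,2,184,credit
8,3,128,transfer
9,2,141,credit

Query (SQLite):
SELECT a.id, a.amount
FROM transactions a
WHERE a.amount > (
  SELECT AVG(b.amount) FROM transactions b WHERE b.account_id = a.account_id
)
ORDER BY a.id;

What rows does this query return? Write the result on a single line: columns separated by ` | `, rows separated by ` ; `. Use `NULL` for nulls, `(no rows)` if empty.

For each transactions row a, compute AVG(amount) over rows sharing a.account_id.
Keep row a if a.amount > that per-group AVG.
  account_id=2: AVG(amount) = 120.5
  account_id=3: AVG(amount) = 41.5
  account_id=7: AVG(amount) = 355.0

1 | 333 ; 3 | 283 ; 7 | 184 ; 8 | 128 ; 9 | 141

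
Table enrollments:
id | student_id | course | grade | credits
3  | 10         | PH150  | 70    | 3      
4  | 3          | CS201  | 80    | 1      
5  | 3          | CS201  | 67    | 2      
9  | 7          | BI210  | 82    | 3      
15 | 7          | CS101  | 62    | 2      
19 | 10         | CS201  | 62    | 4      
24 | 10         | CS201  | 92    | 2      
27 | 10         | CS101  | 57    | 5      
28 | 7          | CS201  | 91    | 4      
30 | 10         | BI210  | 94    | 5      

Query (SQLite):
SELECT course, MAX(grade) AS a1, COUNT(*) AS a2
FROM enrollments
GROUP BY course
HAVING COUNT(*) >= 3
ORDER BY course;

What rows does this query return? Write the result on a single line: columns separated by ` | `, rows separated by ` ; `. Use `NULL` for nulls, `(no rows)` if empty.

CS201 | 92 | 5

Group enrollments by course.
Per group compute: MAX(grade), COUNT(*).
HAVING: drop groups with fewer than 3 rows.
  BI210: ids {9, 30} → MAX(grade)=94, COUNT(*)=2
  CS101: ids {15, 27} → MAX(grade)=62, COUNT(*)=2
  CS201: ids {4, 5, 19, 24, 28} → MAX(grade)=92, COUNT(*)=5
  PH150: ids {3} → MAX(grade)=70, COUNT(*)=1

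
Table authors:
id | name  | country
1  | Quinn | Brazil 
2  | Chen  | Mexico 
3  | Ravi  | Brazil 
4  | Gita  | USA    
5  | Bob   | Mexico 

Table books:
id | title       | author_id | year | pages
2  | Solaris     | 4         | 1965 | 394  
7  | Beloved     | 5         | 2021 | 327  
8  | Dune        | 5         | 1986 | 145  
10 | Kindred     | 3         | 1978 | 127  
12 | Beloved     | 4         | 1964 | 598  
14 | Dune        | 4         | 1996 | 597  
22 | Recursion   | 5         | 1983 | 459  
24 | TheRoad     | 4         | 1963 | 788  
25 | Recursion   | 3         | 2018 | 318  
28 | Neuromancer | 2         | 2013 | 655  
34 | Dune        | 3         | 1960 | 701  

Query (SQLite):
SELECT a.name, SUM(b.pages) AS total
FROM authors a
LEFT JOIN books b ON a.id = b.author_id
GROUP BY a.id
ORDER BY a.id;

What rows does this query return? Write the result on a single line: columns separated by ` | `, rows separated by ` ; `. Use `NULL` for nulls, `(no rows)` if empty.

LEFT JOIN keeps every authors row; unmatched ones get NULL for books columns.
Group by authors.id and compute SUM(b.pages). SUM over an all-NULL group is NULL.
  1: ids {—} → SUM(b.pages)=NULL
  2: ids {28} → SUM(b.pages)=655
  3: ids {10, 25, 34} → SUM(b.pages)=1146
  4: ids {2, 12, 14, 24} → SUM(b.pages)=2377
  5: ids {7, 8, 22} → SUM(b.pages)=931

Quinn | NULL ; Chen | 655 ; Ravi | 1146 ; Gita | 2377 ; Bob | 931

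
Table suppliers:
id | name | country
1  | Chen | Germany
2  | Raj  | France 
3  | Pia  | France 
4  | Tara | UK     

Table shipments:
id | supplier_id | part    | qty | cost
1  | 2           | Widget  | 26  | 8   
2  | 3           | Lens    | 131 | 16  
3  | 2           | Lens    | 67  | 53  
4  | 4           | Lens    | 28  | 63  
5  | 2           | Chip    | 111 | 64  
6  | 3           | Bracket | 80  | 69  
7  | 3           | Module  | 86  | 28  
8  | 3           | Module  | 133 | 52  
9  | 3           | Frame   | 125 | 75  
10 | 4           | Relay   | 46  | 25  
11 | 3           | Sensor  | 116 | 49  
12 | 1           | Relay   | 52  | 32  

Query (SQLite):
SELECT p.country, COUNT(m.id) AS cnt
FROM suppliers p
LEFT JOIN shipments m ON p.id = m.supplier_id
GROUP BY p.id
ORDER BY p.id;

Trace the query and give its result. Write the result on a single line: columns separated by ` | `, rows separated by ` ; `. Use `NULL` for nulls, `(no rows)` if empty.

LEFT JOIN keeps every suppliers row; unmatched ones get NULL for shipments columns.
Group by suppliers.id and compute COUNT(m.id). COUNT(col) of an all-NULL group is 0.
  1: ids {12} → COUNT(m.id)=1
  2: ids {1, 3, 5} → COUNT(m.id)=3
  3: ids {2, 6, 7, 8, 9, 11} → COUNT(m.id)=6
  4: ids {4, 10} → COUNT(m.id)=2

Germany | 1 ; France | 3 ; France | 6 ; UK | 2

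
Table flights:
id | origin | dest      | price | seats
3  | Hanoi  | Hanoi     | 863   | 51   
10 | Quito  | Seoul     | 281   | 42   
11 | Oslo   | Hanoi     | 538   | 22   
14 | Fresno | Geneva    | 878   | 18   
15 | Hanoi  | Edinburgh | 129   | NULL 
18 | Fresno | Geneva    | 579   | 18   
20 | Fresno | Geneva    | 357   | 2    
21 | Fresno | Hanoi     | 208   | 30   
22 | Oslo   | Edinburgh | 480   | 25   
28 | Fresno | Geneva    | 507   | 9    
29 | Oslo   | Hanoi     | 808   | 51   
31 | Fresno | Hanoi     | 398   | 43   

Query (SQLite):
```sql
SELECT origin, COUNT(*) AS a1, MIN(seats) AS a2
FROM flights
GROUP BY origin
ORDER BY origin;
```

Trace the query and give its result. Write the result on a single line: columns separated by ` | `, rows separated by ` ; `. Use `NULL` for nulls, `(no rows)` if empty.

Fresno | 6 | 2 ; Hanoi | 2 | 51 ; Oslo | 3 | 22 ; Quito | 1 | 42

Group flights by origin.
Per group compute: COUNT(*), MIN(seats).
  Fresno: ids {14, 18, 20, 21, 28, 31} → COUNT(*)=6, MIN(seats)=2
  Hanoi: ids {3, 15} → COUNT(*)=2, MIN(seats)=51
  Oslo: ids {11, 22, 29} → COUNT(*)=3, MIN(seats)=22
  Quito: ids {10} → COUNT(*)=1, MIN(seats)=42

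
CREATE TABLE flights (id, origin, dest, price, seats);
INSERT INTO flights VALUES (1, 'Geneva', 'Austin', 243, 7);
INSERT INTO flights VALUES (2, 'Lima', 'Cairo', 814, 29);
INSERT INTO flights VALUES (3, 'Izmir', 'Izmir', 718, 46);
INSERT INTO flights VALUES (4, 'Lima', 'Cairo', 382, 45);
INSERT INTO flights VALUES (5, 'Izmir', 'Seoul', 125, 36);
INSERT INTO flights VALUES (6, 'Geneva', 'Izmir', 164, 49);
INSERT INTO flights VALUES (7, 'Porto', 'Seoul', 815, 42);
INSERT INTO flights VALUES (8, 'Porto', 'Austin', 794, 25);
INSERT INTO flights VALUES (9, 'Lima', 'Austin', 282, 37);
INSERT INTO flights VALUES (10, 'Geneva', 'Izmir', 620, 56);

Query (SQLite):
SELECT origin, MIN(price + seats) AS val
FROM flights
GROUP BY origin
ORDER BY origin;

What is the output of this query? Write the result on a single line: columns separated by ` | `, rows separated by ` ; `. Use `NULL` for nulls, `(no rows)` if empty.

Geneva | 213 ; Izmir | 161 ; Lima | 319 ; Porto | 819

For each row compute price + seats.
Group by origin; take MIN of the expression per group.
  Geneva: ids {1, 6, 10} → MIN(price + seats)=213
  Izmir: ids {3, 5} → MIN(price + seats)=161
  Lima: ids {2, 4, 9} → MIN(price + seats)=319
  Porto: ids {7, 8} → MIN(price + seats)=819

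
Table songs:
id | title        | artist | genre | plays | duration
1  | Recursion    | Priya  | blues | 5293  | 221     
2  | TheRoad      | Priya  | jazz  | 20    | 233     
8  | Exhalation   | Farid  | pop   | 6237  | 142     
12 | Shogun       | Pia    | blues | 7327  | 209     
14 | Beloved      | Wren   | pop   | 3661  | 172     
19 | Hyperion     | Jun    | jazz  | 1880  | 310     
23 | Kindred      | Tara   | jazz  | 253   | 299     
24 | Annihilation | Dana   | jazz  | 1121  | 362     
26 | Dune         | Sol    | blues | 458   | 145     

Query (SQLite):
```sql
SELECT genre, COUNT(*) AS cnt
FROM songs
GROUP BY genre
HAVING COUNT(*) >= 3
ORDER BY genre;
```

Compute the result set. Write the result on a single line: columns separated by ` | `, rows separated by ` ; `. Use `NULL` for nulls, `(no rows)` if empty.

blues | 3 ; jazz | 4

Partition songs by genre; compute COUNT(*) within each group.
HAVING: keep groups with count ≥ 3.
  blues: ids {1, 12, 26} → COUNT(*)=3
  jazz: ids {2, 19, 23, 24} → COUNT(*)=4
  pop: ids {8, 14} → COUNT(*)=2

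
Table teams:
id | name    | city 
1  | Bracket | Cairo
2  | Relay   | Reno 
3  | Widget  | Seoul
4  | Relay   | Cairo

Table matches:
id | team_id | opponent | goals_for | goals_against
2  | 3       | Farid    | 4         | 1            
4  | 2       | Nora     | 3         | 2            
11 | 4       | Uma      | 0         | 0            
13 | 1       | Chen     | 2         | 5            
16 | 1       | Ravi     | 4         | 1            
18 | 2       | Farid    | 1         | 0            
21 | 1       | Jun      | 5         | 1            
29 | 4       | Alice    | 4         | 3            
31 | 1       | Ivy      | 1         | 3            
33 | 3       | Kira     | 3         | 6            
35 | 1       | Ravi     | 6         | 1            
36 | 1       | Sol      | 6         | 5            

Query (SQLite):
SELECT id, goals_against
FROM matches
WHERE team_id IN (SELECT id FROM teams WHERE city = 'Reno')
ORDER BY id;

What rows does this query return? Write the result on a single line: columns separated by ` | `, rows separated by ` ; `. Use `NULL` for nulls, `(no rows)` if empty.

4 | 2 ; 18 | 0

Inner query: teams.id where city = 'Reno'.
Outer: keep matches rows whose team_id is in that set.
Inner query → {2}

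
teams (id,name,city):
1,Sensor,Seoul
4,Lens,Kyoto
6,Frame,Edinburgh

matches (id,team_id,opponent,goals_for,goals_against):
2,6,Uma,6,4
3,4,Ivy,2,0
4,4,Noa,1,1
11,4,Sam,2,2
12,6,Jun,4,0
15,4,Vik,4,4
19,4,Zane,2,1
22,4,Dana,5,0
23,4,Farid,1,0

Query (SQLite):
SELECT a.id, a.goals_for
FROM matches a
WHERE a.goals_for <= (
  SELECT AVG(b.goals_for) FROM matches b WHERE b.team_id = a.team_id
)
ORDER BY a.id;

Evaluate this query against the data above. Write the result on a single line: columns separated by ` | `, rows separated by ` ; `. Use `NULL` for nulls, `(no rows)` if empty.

For each matches row a, compute AVG(goals_for) over rows sharing a.team_id.
Keep row a if a.goals_for <= that per-group AVG.
  team_id=4: AVG(goals_for) = 2.428571
  team_id=6: AVG(goals_for) = 5.0

3 | 2 ; 4 | 1 ; 11 | 2 ; 12 | 4 ; 19 | 2 ; 23 | 1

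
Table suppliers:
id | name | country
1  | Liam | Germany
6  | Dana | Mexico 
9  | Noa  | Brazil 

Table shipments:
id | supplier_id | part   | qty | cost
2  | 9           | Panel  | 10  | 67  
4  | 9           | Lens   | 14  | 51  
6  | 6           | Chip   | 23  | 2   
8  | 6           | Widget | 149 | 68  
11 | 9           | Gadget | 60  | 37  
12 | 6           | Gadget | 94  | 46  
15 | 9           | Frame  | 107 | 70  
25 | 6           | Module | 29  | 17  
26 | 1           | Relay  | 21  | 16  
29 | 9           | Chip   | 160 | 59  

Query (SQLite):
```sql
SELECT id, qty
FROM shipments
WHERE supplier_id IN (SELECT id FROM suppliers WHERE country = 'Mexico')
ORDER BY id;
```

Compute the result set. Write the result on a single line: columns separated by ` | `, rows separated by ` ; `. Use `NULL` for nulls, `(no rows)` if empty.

Inner query: suppliers.id where country = 'Mexico'.
Outer: keep shipments rows whose supplier_id is in that set.
Inner query → {6}

6 | 23 ; 8 | 149 ; 12 | 94 ; 25 | 29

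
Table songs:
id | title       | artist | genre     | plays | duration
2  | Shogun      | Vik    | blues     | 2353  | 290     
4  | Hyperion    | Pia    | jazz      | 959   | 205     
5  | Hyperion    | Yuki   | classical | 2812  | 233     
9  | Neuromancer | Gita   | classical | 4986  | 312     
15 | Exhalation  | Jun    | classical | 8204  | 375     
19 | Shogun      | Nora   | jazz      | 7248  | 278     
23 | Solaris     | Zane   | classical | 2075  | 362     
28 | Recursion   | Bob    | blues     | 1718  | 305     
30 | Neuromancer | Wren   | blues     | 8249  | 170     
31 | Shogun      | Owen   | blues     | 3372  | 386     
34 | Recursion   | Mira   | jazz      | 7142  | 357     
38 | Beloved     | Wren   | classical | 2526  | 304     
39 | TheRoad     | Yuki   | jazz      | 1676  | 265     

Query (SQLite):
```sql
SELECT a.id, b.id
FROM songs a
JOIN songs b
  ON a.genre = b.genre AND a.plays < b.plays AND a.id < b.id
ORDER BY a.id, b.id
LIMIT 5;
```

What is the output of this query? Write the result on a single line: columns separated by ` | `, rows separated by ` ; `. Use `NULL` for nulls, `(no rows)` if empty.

2 | 30 ; 2 | 31 ; 4 | 19 ; 4 | 34 ; 4 | 39

Pairs (a,b) with same genre, a.plays < b.plays, a.id < b.id.
genre groups: blues:{2,28,30,31} classical:{5,9,15,23,38} jazz:{4,19,34,39}
Ordered by (a.id, b.id); first 5.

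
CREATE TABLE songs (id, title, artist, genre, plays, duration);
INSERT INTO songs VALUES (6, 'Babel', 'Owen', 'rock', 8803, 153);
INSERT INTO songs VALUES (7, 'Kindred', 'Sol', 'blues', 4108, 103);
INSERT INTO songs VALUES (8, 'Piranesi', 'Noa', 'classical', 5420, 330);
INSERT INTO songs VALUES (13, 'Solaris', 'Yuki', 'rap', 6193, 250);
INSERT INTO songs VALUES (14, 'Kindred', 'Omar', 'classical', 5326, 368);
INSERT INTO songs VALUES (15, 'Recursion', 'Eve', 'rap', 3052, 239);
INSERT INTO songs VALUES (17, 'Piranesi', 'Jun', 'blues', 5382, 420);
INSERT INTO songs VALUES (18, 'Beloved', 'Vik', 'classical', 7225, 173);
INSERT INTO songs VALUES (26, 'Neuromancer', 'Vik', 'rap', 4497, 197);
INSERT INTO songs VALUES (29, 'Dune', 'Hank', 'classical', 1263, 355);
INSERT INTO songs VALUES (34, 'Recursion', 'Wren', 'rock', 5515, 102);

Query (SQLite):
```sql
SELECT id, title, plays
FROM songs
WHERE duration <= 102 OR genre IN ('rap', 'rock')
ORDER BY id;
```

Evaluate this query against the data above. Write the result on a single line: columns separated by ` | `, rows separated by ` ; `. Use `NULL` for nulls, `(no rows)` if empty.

duration <= 102: ids {34}
genre IN ('rap', 'rock'): ids {6, 13, 15, 26, 34}
Combine with OR.

6 | Babel | 8803 ; 13 | Solaris | 6193 ; 15 | Recursion | 3052 ; 26 | Neuromancer | 4497 ; 34 | Recursion | 5515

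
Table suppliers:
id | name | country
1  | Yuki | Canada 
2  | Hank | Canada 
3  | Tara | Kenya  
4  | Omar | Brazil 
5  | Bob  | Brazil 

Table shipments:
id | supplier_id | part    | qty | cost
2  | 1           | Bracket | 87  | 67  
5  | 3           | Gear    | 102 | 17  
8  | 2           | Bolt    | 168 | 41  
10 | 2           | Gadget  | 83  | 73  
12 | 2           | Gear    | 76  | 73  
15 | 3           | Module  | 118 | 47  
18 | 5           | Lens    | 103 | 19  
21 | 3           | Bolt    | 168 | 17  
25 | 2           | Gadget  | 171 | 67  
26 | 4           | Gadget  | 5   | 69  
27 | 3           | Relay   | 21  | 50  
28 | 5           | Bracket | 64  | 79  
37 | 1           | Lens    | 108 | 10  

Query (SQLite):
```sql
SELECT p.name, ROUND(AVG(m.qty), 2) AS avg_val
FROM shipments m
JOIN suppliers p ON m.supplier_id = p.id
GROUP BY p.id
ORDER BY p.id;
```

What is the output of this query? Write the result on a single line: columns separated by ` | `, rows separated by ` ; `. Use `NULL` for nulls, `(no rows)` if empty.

Yuki | 97.5 ; Hank | 124.5 ; Tara | 102.25 ; Omar | 5 ; Bob | 83.5

Join each shipments row to its suppliers via supplier_id.
Group joined rows by suppliers.id; compute ROUND(AVG(m.qty), 2) per group.
  1: ids {2, 37} → ROUND(AVG(m.qty), 2)=97.5
  2: ids {8, 10, 12, 25} → ROUND(AVG(m.qty), 2)=124.5
  3: ids {5, 15, 21, 27} → ROUND(AVG(m.qty), 2)=102.25
  4: ids {26} → ROUND(AVG(m.qty), 2)=5
  5: ids {18, 28} → ROUND(AVG(m.qty), 2)=83.5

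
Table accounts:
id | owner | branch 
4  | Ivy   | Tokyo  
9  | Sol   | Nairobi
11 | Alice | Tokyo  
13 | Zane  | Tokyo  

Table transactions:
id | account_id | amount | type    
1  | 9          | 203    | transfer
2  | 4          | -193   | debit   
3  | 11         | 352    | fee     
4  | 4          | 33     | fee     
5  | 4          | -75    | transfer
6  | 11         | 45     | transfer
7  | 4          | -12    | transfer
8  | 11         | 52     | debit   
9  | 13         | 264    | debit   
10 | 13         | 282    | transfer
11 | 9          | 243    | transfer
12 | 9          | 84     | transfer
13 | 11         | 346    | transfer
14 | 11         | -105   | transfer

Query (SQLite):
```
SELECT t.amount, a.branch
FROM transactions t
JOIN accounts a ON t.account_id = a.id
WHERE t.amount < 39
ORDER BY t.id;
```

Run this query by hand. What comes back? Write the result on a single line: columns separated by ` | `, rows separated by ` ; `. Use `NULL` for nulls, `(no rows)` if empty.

-193 | Tokyo ; 33 | Tokyo ; -75 | Tokyo ; -12 | Tokyo ; -105 | Tokyo

Each transactions row matches the accounts row where account_id = accounts.id.
Then keep rows with t.amount < 39.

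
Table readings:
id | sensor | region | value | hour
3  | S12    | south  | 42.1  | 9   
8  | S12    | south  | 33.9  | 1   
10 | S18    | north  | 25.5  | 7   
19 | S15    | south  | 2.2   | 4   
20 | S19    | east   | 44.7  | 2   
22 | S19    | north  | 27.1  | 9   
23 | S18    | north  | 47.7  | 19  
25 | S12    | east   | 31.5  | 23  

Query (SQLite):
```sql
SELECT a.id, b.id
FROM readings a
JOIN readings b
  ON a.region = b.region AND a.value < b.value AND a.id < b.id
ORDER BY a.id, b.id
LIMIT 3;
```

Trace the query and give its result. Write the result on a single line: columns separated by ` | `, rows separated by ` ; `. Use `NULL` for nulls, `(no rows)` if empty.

10 | 22 ; 10 | 23 ; 22 | 23

Pairs (a,b) with same region, a.value < b.value, a.id < b.id.
region groups: east:{20,25} north:{10,22,23} south:{3,8,19}
Ordered by (a.id, b.id); first 3.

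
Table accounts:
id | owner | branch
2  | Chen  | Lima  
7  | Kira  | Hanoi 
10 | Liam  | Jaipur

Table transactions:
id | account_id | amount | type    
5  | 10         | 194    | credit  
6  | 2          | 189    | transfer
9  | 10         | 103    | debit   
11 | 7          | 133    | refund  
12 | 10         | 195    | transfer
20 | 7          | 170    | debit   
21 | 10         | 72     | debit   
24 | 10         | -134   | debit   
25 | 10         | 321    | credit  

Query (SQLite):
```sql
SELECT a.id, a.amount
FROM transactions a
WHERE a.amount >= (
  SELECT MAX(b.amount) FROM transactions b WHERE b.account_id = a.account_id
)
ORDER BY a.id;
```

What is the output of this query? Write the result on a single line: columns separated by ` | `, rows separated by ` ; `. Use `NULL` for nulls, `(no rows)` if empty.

For each transactions row a, compute MAX(amount) over rows sharing a.account_id.
Keep row a if a.amount >= that per-group MAX.
  account_id=2: MAX(amount) = 189
  account_id=7: MAX(amount) = 170
  account_id=10: MAX(amount) = 321

6 | 189 ; 20 | 170 ; 25 | 321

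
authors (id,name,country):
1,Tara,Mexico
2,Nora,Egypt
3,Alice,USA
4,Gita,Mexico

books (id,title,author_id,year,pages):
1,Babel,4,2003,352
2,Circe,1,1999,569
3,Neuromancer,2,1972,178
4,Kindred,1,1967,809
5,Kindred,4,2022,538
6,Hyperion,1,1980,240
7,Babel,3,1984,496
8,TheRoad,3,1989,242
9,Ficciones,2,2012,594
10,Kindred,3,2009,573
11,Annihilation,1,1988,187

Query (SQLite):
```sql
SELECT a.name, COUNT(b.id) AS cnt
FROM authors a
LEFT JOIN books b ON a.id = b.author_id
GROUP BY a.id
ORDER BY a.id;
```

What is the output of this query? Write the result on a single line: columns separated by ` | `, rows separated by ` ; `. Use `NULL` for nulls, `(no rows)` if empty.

Tara | 4 ; Nora | 2 ; Alice | 3 ; Gita | 2

LEFT JOIN keeps every authors row; unmatched ones get NULL for books columns.
Group by authors.id and compute COUNT(b.id). COUNT(col) of an all-NULL group is 0.
  1: ids {2, 4, 6, 11} → COUNT(b.id)=4
  2: ids {3, 9} → COUNT(b.id)=2
  3: ids {7, 8, 10} → COUNT(b.id)=3
  4: ids {1, 5} → COUNT(b.id)=2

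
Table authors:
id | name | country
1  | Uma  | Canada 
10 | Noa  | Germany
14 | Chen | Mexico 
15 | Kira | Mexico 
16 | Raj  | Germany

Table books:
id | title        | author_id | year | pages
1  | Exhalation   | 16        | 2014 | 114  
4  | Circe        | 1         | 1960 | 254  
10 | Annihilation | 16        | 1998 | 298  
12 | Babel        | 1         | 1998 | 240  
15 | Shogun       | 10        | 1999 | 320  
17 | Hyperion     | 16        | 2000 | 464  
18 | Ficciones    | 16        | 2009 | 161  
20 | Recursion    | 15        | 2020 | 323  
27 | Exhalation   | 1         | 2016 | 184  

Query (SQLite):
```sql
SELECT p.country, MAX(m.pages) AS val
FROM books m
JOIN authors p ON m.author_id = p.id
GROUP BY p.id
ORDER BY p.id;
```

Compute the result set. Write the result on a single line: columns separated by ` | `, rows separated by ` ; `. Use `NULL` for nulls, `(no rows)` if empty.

Canada | 254 ; Germany | 320 ; Mexico | 323 ; Germany | 464

Join each books row to its authors via author_id.
Group joined rows by authors.id; compute MAX(m.pages) per group.
  1: ids {4, 12, 27} → MAX(m.pages)=254
  10: ids {15} → MAX(m.pages)=320
  15: ids {20} → MAX(m.pages)=323
  16: ids {1, 10, 17, 18} → MAX(m.pages)=464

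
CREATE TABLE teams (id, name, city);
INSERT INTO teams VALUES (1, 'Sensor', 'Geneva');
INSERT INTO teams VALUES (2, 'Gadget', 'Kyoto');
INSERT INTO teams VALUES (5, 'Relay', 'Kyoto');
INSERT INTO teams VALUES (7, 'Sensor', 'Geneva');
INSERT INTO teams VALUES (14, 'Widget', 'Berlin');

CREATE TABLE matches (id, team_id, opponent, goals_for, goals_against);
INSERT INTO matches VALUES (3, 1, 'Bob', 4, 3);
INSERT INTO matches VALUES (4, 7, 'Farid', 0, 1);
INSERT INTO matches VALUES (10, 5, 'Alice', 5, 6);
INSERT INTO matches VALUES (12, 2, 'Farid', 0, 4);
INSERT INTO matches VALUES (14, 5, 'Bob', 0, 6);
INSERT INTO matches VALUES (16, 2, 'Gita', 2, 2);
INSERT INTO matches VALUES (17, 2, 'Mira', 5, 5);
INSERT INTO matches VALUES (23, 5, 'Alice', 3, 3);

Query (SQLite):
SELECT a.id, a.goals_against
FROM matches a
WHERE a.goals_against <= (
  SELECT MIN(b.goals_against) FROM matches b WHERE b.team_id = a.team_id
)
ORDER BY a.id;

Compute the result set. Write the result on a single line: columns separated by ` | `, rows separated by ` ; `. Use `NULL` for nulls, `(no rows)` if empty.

3 | 3 ; 4 | 1 ; 16 | 2 ; 23 | 3

For each matches row a, compute MIN(goals_against) over rows sharing a.team_id.
Keep row a if a.goals_against <= that per-group MIN.
  team_id=1: MIN(goals_against) = 3
  team_id=2: MIN(goals_against) = 2
  team_id=5: MIN(goals_against) = 3
  team_id=7: MIN(goals_against) = 1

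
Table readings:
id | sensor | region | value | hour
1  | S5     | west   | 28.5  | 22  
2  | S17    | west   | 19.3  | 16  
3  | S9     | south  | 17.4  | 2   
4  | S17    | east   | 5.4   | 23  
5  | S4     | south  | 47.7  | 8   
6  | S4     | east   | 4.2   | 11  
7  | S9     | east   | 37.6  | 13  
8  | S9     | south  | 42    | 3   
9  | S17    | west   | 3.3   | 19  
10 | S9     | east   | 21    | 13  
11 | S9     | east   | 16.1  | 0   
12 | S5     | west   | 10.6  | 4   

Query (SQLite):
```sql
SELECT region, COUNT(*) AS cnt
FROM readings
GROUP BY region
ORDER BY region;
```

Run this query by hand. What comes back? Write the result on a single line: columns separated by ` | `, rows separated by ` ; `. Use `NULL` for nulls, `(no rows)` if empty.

east | 5 ; south | 3 ; west | 4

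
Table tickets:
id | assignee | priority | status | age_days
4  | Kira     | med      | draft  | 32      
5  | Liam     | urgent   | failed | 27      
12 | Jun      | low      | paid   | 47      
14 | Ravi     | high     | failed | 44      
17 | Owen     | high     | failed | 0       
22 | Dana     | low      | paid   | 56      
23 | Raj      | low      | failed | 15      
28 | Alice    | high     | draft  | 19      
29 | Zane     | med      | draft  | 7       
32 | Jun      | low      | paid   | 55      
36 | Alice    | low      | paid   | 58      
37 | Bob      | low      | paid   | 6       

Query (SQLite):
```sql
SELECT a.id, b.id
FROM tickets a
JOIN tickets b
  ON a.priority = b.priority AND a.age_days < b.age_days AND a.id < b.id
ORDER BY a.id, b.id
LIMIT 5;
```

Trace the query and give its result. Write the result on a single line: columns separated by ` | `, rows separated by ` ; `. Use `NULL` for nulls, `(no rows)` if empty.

Pairs (a,b) with same priority, a.age_days < b.age_days, a.id < b.id.
priority groups: high:{14,17,28} low:{12,22,23,32,36,37} med:{4,29} urgent:{5}
Ordered by (a.id, b.id); first 5.

12 | 22 ; 12 | 32 ; 12 | 36 ; 17 | 28 ; 22 | 36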